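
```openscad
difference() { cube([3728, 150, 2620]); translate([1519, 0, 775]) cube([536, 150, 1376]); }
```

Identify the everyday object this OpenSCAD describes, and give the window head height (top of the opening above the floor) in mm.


A wall with a window opening. The window head height is 2151 mm.

A wall with a rectangular opening subtracted — a window. Sill at z = 775, opening 1376 mm tall, so the head is at 775 + 1376 = 2151 mm.


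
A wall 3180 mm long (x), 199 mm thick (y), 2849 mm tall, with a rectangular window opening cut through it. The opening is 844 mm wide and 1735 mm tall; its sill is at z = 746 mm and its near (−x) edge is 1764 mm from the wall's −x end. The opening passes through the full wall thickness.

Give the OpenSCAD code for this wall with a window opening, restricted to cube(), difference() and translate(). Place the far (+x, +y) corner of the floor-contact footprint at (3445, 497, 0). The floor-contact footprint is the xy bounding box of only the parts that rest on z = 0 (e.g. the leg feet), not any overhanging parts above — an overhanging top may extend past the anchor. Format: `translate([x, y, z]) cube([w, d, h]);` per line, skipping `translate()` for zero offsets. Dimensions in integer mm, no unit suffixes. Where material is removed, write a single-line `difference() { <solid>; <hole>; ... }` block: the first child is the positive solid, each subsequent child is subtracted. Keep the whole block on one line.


difference() { translate([265, 298, 0]) cube([3180, 199, 2849]); translate([2029, 298, 746]) cube([844, 199, 1735]); }


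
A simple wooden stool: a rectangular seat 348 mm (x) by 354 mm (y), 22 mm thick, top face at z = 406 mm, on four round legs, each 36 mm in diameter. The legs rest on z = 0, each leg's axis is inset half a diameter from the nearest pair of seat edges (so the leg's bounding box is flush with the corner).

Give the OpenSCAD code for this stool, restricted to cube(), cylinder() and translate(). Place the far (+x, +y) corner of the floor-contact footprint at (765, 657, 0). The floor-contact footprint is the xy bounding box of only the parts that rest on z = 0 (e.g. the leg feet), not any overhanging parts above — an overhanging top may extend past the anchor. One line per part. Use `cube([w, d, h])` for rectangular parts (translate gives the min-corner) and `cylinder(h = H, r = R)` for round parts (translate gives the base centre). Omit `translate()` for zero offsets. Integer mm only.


translate([417, 303, 384]) cube([348, 354, 22]);
translate([435, 321, 0]) cylinder(h = 384, r = 18);
translate([747, 321, 0]) cylinder(h = 384, r = 18);
translate([435, 639, 0]) cylinder(h = 384, r = 18);
translate([747, 639, 0]) cylinder(h = 384, r = 18);


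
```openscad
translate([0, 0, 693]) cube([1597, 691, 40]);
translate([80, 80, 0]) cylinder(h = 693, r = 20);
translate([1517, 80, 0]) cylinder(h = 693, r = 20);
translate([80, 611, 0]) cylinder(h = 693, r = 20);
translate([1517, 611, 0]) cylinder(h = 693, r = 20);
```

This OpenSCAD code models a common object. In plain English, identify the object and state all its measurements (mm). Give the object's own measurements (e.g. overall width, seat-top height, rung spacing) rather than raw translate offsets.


A table: top 1597 mm (x) × 691 mm (y), 40 mm thick, upper face at z = 733 mm, on four round legs of 40 mm diameter, each leg's bounding box inset 60 mm from the nearest pair of top edges from z = 0 to the bottom of the top.


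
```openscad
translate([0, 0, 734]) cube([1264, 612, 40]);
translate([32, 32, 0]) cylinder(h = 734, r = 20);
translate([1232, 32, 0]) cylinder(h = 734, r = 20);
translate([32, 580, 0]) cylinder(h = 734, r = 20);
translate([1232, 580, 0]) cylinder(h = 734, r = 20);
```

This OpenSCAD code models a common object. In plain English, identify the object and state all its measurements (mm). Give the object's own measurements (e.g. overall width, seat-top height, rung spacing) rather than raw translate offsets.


A rectangular dining table. The top is 1264×612×40 mm with its upper surface at z = 774 mm. It stands on four round legs of 40 mm diameter, each leg's bounding box inset 12 mm from the nearest pair of top edges, running from the floor to the underside of the top.


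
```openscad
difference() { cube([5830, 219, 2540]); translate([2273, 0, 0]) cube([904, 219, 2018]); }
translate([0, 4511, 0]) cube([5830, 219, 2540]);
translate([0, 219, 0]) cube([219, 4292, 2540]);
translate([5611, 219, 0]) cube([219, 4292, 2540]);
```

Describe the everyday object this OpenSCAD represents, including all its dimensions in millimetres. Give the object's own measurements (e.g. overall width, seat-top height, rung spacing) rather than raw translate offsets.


A single room: four walls, each 2540 mm tall and 219 mm thick, enclosing an outside footprint 5830×4730 mm (x × y), no floor or roof. The front and back walls (−y and +y sides) run the full x-width; the side walls fit between their inner faces. A door opening 904 mm wide and 2018 mm tall is cut through the front wall from the floor up, its −x edge 2273 mm from the wall's −x end.


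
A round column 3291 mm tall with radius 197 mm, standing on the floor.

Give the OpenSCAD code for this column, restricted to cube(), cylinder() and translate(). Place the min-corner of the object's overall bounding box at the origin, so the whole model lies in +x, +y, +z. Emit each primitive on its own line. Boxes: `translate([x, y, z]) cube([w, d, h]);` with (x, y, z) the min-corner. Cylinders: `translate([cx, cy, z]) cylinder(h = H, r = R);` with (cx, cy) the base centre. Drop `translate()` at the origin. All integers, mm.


translate([197, 197, 0]) cylinder(h = 3291, r = 197);


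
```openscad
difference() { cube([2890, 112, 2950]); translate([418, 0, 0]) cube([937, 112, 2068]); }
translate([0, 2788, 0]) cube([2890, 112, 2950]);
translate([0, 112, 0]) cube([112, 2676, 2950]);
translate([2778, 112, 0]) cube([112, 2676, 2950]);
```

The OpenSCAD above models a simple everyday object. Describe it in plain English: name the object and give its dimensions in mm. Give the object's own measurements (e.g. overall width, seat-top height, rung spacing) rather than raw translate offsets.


A single room: four walls, each 2950 mm tall and 112 mm thick, enclosing an outside footprint 2890×2900 mm (x × y), no floor or roof. The front and back walls (−y and +y sides) run the full x-width; the side walls fit between their inner faces. A door opening 937 mm wide and 2068 mm tall is cut through the front wall from the floor up, its −x edge 418 mm from the wall's −x end.


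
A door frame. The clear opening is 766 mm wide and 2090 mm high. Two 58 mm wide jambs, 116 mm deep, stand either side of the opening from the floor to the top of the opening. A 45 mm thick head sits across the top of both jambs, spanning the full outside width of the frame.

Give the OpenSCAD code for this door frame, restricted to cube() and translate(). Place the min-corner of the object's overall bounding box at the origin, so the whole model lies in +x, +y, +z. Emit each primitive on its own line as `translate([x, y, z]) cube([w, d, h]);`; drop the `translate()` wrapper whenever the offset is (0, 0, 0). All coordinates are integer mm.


cube([58, 116, 2090]);
translate([824, 0, 0]) cube([58, 116, 2090]);
translate([0, 0, 2090]) cube([882, 116, 45]);


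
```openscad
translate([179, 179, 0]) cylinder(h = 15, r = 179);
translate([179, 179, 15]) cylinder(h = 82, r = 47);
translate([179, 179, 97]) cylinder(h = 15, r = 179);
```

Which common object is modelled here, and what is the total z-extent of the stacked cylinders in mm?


A spool. The overall height is 112 mm.

Three coaxial cylinders, large–small–large — a spool. Two 15 mm flanges and a 82 mm core give 15 + 82 + 15 = 112 mm.


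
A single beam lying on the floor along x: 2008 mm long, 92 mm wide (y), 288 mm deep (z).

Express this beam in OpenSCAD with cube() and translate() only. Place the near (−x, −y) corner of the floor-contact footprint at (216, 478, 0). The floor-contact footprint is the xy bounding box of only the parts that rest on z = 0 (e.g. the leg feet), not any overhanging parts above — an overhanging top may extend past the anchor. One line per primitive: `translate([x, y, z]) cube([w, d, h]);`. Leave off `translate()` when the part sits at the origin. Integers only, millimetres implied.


translate([216, 478, 0]) cube([2008, 92, 288]);


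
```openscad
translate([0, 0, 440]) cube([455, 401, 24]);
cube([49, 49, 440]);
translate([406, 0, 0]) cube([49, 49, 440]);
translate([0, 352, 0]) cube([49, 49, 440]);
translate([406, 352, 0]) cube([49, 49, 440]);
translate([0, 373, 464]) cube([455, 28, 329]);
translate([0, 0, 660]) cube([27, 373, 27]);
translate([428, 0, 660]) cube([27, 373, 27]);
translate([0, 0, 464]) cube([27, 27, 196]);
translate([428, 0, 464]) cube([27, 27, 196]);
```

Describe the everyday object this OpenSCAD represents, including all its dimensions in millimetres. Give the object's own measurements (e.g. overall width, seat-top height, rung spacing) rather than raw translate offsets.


A chair. The seat is a 455×401×24 mm slab with its top at z = 464 mm, on four 49×49 mm corner legs (flush with the seat edges, standing on z = 0). A flat backrest 28 mm thick, 329 mm tall, spans the full seat width and rises from the seat top along its +y edge, rear face flush with the rear of the seat. Two armrests of 27×27 mm section run along each side from the seat's front edge to the front of the backrest, top faces 223 mm above the seat top and outer faces flush with the seat's x-edges; a 27×27 mm post under the front of each armrest stands on the seat at the front corner.


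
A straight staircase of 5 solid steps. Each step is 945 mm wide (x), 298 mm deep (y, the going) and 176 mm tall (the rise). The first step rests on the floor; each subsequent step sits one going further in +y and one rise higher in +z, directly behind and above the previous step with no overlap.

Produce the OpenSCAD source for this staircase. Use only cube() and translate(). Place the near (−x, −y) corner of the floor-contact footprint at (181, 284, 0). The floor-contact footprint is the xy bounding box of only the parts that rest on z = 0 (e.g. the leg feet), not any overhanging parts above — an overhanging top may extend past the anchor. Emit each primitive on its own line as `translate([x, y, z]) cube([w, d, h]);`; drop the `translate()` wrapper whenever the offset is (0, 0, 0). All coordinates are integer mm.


translate([181, 284, 0]) cube([945, 298, 176]);
translate([181, 582, 176]) cube([945, 298, 176]);
translate([181, 880, 352]) cube([945, 298, 176]);
translate([181, 1178, 528]) cube([945, 298, 176]);
translate([181, 1476, 704]) cube([945, 298, 176]);


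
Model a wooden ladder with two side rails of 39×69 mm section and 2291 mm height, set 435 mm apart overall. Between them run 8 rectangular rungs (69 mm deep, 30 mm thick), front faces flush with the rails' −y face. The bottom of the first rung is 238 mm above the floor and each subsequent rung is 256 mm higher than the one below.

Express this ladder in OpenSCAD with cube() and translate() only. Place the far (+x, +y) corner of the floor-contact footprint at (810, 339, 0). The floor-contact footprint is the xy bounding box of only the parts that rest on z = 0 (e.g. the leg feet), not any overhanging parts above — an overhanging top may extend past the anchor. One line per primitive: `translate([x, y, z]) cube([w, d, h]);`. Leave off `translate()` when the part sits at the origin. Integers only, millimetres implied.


// rung span = 435 - 2*39 = 357
// rung[k] z = 238 + k*256
translate([375, 270, 0]) cube([39, 69, 2291]);
translate([771, 270, 0]) cube([39, 69, 2291]);
translate([414, 270, 238]) cube([357, 69, 30]);
translate([414, 270, 494]) cube([357, 69, 30]);
translate([414, 270, 750]) cube([357, 69, 30]);
translate([414, 270, 1006]) cube([357, 69, 30]);
translate([414, 270, 1262]) cube([357, 69, 30]);
translate([414, 270, 1518]) cube([357, 69, 30]);
translate([414, 270, 1774]) cube([357, 69, 30]);
translate([414, 270, 2030]) cube([357, 69, 30]);


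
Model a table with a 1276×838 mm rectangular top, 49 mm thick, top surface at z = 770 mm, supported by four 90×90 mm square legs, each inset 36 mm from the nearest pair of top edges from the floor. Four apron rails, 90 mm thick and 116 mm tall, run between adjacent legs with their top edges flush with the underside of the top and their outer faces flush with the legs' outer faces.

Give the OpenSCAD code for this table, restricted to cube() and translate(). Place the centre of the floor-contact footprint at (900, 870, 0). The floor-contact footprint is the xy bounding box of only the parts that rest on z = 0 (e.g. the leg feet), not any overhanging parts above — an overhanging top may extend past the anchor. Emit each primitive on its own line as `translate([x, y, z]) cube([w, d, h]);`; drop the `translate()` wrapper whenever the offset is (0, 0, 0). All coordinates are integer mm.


translate([262, 451, 721]) cube([1276, 838, 49]);
translate([298, 487, 0]) cube([90, 90, 721]);
translate([1412, 487, 0]) cube([90, 90, 721]);
translate([298, 1163, 0]) cube([90, 90, 721]);
translate([1412, 1163, 0]) cube([90, 90, 721]);
translate([388, 487, 605]) cube([1024, 90, 116]);
translate([388, 1163, 605]) cube([1024, 90, 116]);
translate([298, 577, 605]) cube([90, 586, 116]);
translate([1412, 577, 605]) cube([90, 586, 116]);


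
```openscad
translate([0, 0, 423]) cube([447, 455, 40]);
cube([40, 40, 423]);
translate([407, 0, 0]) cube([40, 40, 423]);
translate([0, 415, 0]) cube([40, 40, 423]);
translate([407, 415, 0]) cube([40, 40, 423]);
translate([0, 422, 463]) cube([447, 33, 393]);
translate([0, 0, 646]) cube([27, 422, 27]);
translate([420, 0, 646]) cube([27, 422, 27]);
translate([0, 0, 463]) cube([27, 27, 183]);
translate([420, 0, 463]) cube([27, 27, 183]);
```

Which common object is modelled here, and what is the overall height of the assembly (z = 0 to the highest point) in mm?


A chair. The overall height is 856 mm.

A slab on four corner posts with a tall panel at the back — a chair. The seat slab sits at z = 423 with thickness 40, and the 393 mm backrest starts at the seat top, so the overall height is 423 + 40 + 393 = 856 mm.


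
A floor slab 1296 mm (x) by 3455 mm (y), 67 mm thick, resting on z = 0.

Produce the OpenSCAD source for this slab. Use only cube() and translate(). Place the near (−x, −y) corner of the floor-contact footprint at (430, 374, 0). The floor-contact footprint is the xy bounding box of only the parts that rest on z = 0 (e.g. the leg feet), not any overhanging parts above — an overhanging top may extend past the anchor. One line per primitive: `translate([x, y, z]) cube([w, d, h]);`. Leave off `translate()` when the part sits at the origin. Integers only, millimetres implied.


translate([430, 374, 0]) cube([1296, 3455, 67]);


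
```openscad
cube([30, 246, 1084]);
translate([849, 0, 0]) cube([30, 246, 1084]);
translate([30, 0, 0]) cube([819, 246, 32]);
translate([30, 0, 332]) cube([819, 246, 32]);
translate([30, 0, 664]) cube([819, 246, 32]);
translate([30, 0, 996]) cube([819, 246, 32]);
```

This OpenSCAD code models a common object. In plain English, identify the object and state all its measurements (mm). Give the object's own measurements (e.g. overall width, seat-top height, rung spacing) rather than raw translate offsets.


An open bookshelf. Two side panels, each 30 mm thick, 246 mm deep and 1084 mm tall, stand 879 mm apart (outside-to-outside). Between them sit 4 shelves, each 32 mm thick and 246 mm deep, spanning the full gap between the sides. The bottom shelf rests on the floor (its underside at z = 0) and the clear gap between one shelf's top and the next shelf's underside is 300 mm.


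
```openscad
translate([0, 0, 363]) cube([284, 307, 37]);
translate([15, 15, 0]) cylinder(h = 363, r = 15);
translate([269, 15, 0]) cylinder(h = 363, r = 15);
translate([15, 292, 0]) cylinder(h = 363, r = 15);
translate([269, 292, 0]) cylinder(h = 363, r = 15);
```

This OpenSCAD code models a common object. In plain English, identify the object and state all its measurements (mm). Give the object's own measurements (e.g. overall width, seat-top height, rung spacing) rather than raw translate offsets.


A four-legged stool. The seat is a 284×307×37 mm slab whose top surface is at z = 400 mm; four round legs, each 30 mm in diameter, run from the floor (z = 0) to the underside of the seat, each leg's axis is inset half a diameter from the nearest pair of seat edges (so the leg's bounding box is flush with the corner).


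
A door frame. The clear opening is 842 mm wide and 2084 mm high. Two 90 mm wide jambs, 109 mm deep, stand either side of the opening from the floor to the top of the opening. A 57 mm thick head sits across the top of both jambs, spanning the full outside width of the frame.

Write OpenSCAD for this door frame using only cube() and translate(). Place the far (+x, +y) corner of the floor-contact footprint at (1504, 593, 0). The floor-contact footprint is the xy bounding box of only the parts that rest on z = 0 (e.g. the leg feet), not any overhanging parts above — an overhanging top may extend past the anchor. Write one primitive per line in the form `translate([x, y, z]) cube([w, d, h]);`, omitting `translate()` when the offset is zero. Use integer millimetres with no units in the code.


translate([482, 484, 0]) cube([90, 109, 2084]);
translate([1414, 484, 0]) cube([90, 109, 2084]);
translate([482, 484, 2084]) cube([1022, 109, 57]);


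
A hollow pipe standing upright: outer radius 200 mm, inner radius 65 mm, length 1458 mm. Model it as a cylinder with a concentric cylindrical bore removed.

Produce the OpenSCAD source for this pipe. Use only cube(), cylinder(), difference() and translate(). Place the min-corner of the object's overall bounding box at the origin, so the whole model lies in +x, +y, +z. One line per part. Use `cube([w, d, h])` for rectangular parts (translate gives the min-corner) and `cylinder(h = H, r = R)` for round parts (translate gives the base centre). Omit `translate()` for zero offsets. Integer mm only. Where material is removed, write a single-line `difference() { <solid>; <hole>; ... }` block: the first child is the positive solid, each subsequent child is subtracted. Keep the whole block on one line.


difference() { translate([200, 200, 0]) cylinder(h = 1458, r = 200); translate([200, 200, 0]) cylinder(h = 1458, r = 65); }


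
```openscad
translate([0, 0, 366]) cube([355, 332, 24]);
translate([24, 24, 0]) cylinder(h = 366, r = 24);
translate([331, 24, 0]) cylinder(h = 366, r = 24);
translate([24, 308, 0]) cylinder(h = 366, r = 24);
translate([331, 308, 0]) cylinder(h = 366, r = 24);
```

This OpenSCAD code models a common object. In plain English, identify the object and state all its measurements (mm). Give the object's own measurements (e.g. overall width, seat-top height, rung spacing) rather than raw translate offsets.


A four-legged stool. The seat is a 355×332×24 mm slab whose top surface is at z = 390 mm; four round legs, each 48 mm in diameter, run from the floor (z = 0) to the underside of the seat, each leg's axis is inset half a diameter from the nearest pair of seat edges (so the leg's bounding box is flush with the corner).


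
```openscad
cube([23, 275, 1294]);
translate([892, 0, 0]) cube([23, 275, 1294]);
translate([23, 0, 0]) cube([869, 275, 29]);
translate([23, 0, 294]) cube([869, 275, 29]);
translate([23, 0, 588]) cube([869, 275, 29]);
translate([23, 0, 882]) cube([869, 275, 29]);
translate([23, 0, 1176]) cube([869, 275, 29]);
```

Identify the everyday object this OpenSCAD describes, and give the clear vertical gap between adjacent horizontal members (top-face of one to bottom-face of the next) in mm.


A bookshelf. The clear shelf gap is 265 mm.

Two tall side panels with 5 horizontal boards between them — a bookshelf. The first two shelf undersides are at z = 0 and z = 294; with shelf thickness 29, the clear gap is 294 − 0 − 29 = 265 mm.


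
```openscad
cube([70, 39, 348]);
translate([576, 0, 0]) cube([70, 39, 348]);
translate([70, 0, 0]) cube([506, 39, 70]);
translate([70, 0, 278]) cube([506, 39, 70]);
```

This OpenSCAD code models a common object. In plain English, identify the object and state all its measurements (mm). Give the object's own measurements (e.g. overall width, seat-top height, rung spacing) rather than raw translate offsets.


A rectangular picture frame lying in the x–z plane (depth along y). The opening is 506 mm wide (x) by 208 mm tall (z), surrounded by a border 70 mm wide on all four sides. The frame is 39 mm deep and is made of two full-height vertical stiles with two horizontal rails fitted between them.


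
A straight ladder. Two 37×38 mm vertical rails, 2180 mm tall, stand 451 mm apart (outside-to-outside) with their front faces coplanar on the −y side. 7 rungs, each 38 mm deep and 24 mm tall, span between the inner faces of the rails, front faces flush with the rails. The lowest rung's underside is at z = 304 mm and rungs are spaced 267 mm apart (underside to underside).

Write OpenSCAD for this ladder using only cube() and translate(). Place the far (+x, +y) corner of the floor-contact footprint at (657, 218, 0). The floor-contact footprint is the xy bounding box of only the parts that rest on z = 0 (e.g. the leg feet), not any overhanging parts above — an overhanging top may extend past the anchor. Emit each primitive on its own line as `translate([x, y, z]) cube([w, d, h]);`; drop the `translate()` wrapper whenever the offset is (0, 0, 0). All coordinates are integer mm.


// rung span = 451 - 2*37 = 377
// rung[k] z = 304 + k*267
translate([206, 180, 0]) cube([37, 38, 2180]);
translate([620, 180, 0]) cube([37, 38, 2180]);
translate([243, 180, 304]) cube([377, 38, 24]);
translate([243, 180, 571]) cube([377, 38, 24]);
translate([243, 180, 838]) cube([377, 38, 24]);
translate([243, 180, 1105]) cube([377, 38, 24]);
translate([243, 180, 1372]) cube([377, 38, 24]);
translate([243, 180, 1639]) cube([377, 38, 24]);
translate([243, 180, 1906]) cube([377, 38, 24]);


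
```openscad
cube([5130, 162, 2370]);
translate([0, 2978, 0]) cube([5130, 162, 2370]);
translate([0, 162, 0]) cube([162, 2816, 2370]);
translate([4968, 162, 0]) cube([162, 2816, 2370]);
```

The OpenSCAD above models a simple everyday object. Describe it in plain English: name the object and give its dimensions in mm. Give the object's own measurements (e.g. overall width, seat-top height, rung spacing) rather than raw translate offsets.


The wall frame of a small rectangular building: four walls, each 2370 mm tall and 162 mm thick, enclosing a footprint 5130 mm (x) by 3140 mm (y) outside-to-outside, with no floor or roof. The front and back walls (the −y and +y sides) span the full width; the two side walls fit between them.


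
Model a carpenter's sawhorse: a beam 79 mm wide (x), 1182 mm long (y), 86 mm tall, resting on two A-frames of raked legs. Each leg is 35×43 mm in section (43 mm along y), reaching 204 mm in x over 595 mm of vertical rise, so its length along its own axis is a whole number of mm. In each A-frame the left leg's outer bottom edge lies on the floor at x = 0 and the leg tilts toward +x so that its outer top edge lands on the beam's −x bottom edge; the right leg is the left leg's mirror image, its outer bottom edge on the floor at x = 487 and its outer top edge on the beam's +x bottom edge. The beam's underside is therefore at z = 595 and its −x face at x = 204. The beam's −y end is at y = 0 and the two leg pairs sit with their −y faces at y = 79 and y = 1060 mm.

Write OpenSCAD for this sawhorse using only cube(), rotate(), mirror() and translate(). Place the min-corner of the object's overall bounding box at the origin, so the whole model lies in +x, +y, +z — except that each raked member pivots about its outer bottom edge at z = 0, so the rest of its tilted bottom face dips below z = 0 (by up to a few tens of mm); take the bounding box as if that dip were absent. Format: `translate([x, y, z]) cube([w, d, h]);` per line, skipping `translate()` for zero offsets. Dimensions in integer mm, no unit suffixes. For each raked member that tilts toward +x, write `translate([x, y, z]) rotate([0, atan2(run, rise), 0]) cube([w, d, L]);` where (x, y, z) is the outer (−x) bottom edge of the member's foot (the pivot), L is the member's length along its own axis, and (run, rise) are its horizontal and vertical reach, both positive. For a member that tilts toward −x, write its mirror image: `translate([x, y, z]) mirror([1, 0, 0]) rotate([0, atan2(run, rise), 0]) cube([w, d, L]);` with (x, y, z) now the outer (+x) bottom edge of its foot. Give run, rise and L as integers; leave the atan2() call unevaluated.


translate([204, 0, 595]) cube([79, 1182, 86]);
translate([0, 79, 0]) rotate([0, atan2(204, 595), 0]) cube([35, 43, 629]);
translate([487, 79, 0]) mirror([1, 0, 0]) rotate([0, atan2(204, 595), 0]) cube([35, 43, 629]);
translate([0, 1060, 0]) rotate([0, atan2(204, 595), 0]) cube([35, 43, 629]);
translate([487, 1060, 0]) mirror([1, 0, 0]) rotate([0, atan2(204, 595), 0]) cube([35, 43, 629]);


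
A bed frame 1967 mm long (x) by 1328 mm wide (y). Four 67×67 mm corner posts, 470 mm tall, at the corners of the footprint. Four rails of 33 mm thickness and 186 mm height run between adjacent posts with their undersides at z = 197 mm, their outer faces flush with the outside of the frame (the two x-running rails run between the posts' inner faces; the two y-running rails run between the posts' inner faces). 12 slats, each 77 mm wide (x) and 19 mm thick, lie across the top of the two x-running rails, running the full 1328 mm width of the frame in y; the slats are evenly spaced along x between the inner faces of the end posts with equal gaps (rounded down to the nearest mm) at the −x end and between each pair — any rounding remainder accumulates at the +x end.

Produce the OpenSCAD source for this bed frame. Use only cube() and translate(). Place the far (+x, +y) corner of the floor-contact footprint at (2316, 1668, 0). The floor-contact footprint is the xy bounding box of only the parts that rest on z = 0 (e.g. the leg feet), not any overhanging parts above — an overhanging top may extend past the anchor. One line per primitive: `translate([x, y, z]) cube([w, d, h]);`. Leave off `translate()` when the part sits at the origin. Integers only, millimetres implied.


translate([349, 340, 0]) cube([67, 67, 470]);
translate([349, 1601, 0]) cube([67, 67, 470]);
translate([2249, 340, 0]) cube([67, 67, 470]);
translate([2249, 1601, 0]) cube([67, 67, 470]);
translate([416, 340, 197]) cube([1833, 33, 186]);
translate([416, 1635, 197]) cube([1833, 33, 186]);
translate([349, 407, 197]) cube([33, 1194, 186]);
translate([2283, 407, 197]) cube([33, 1194, 186]);
translate([485, 340, 383]) cube([77, 1328, 19]);
translate([631, 340, 383]) cube([77, 1328, 19]);
translate([777, 340, 383]) cube([77, 1328, 19]);
translate([923, 340, 383]) cube([77, 1328, 19]);
translate([1069, 340, 383]) cube([77, 1328, 19]);
translate([1215, 340, 383]) cube([77, 1328, 19]);
translate([1361, 340, 383]) cube([77, 1328, 19]);
translate([1507, 340, 383]) cube([77, 1328, 19]);
translate([1653, 340, 383]) cube([77, 1328, 19]);
translate([1799, 340, 383]) cube([77, 1328, 19]);
translate([1945, 340, 383]) cube([77, 1328, 19]);
translate([2091, 340, 383]) cube([77, 1328, 19]);


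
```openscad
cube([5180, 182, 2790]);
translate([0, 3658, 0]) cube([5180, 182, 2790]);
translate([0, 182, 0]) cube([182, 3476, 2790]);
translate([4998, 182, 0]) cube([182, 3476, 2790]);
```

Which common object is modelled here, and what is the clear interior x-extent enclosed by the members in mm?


A house (or room) frame. The interior width is 4816 mm.

Four 2790 mm walls enclosing a rectangle with no floor or roof — a room or house frame. Outside width is 5180 mm and wall thickness is 182 mm, so the interior width is 5180 − 2 × 182 = 4816 mm.


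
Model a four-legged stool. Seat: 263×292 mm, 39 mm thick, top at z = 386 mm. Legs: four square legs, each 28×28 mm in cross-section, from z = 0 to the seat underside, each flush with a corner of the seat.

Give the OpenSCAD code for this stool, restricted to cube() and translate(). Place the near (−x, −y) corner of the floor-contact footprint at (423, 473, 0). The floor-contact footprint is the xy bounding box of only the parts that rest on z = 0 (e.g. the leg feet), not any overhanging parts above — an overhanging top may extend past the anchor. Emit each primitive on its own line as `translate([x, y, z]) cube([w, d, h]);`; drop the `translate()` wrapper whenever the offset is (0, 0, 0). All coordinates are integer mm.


translate([423, 473, 347]) cube([263, 292, 39]);
translate([423, 473, 0]) cube([28, 28, 347]);
translate([658, 473, 0]) cube([28, 28, 347]);
translate([423, 737, 0]) cube([28, 28, 347]);
translate([658, 737, 0]) cube([28, 28, 347]);


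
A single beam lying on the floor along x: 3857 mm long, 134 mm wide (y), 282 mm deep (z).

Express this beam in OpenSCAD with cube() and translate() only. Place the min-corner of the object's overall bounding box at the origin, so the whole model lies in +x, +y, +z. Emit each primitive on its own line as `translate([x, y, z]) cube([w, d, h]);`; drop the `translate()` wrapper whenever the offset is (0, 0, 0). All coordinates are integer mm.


cube([3857, 134, 282]);


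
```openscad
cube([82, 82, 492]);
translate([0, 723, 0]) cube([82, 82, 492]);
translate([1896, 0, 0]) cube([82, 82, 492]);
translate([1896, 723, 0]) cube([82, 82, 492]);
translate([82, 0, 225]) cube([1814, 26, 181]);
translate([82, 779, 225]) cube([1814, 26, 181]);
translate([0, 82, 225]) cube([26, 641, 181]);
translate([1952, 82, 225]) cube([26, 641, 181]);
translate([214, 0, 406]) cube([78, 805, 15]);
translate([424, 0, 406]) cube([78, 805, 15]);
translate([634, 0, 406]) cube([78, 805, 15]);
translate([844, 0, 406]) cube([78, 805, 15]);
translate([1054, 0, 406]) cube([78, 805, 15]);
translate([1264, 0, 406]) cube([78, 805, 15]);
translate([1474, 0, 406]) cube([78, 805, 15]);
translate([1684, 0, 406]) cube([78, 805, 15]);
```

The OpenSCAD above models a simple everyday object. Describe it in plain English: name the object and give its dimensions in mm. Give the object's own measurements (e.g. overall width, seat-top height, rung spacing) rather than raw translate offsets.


A bed frame 1978 mm long (x) by 805 mm wide (y). Four 82×82 mm corner posts, 492 mm tall, at the corners of the footprint. Four rails of 26 mm thickness and 181 mm height run between adjacent posts with their undersides at z = 225 mm, their outer faces flush with the outside of the frame (the two x-running rails run between the posts' inner faces; the two y-running rails run between the posts' inner faces). 8 slats, each 78 mm wide (x) and 15 mm thick, lie across the top of the two x-running rails, running the full 805 mm width of the frame in y; along x they sit between the end posts with a 132 mm gap after the −x posts and between neighbouring slats, leaving 134 mm before the +x posts.


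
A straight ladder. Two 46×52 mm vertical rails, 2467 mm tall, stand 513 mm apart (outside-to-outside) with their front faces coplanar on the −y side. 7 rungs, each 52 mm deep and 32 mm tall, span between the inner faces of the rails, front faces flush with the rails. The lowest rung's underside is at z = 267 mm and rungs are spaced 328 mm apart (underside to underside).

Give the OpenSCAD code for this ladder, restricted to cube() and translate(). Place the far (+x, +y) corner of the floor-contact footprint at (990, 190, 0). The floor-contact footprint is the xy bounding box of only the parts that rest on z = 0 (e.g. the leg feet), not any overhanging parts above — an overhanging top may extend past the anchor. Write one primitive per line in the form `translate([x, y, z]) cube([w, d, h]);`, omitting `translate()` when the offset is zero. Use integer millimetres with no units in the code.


// rung span = 513 - 2*46 = 421
// rung[k] z = 267 + k*328
translate([477, 138, 0]) cube([46, 52, 2467]);
translate([944, 138, 0]) cube([46, 52, 2467]);
translate([523, 138, 267]) cube([421, 52, 32]);
translate([523, 138, 595]) cube([421, 52, 32]);
translate([523, 138, 923]) cube([421, 52, 32]);
translate([523, 138, 1251]) cube([421, 52, 32]);
translate([523, 138, 1579]) cube([421, 52, 32]);
translate([523, 138, 1907]) cube([421, 52, 32]);
translate([523, 138, 2235]) cube([421, 52, 32]);


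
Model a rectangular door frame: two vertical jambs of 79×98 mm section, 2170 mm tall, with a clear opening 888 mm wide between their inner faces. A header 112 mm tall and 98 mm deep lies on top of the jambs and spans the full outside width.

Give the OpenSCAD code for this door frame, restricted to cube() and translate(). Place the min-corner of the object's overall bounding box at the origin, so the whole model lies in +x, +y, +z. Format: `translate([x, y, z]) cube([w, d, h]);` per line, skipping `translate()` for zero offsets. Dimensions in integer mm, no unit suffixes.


cube([79, 98, 2170]);
translate([967, 0, 0]) cube([79, 98, 2170]);
translate([0, 0, 2170]) cube([1046, 98, 112]);


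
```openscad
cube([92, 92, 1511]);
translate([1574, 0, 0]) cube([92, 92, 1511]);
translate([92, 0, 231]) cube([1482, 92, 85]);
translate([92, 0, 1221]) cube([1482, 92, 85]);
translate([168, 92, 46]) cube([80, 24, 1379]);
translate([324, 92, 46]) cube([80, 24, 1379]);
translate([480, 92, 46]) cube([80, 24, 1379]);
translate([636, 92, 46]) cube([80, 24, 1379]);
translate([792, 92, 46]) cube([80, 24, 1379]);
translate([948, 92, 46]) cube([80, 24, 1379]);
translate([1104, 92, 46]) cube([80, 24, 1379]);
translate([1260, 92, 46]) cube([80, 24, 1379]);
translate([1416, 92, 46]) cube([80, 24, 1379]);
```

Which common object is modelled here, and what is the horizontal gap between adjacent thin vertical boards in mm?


A fence section. The picket gap is 76 mm.

Two posts, two rails, 9 pickets — a fence section. Span 1482 mm holds 9 pickets of 80 mm with 10 equal gaps: ⌊(1482 − 9·80) / 10⌋ = 76 mm.


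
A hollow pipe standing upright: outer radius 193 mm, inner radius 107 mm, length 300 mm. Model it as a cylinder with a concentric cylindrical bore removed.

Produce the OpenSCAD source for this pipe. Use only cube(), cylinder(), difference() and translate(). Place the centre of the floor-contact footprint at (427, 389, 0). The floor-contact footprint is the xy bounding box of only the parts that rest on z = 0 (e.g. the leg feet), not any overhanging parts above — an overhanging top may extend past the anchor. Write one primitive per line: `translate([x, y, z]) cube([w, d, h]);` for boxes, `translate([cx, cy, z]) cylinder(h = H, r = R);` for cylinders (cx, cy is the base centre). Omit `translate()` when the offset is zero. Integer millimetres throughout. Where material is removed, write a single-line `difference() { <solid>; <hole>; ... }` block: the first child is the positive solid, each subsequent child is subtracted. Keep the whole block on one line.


difference() { translate([427, 389, 0]) cylinder(h = 300, r = 193); translate([427, 389, 0]) cylinder(h = 300, r = 107); }


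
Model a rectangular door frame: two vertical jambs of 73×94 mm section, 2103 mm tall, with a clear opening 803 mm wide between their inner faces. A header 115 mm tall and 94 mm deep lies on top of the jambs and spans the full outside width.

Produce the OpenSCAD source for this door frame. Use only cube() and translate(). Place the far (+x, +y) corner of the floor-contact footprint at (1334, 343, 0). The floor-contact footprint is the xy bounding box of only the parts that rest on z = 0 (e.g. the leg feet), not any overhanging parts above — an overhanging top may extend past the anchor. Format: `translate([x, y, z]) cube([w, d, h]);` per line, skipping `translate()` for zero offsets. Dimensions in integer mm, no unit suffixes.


translate([385, 249, 0]) cube([73, 94, 2103]);
translate([1261, 249, 0]) cube([73, 94, 2103]);
translate([385, 249, 2103]) cube([949, 94, 115]);


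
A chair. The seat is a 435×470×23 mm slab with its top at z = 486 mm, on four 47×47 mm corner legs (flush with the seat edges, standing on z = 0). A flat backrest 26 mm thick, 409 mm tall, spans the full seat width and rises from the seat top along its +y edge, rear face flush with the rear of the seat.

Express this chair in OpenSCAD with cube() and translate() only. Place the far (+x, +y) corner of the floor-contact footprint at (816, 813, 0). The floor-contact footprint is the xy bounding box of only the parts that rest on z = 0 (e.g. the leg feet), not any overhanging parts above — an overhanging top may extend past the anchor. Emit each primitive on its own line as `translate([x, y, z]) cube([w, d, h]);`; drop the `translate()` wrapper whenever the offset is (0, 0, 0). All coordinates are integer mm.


translate([381, 343, 463]) cube([435, 470, 23]);
translate([381, 343, 0]) cube([47, 47, 463]);
translate([769, 343, 0]) cube([47, 47, 463]);
translate([381, 766, 0]) cube([47, 47, 463]);
translate([769, 766, 0]) cube([47, 47, 463]);
translate([381, 787, 486]) cube([435, 26, 409]);


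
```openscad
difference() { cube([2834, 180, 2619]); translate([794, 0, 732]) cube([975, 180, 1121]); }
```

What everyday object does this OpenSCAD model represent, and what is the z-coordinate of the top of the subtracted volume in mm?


A wall with a window opening. The window head height is 1853 mm.

A wall with a rectangular opening subtracted — a window. Sill at z = 732, opening 1121 mm tall, so the head is at 732 + 1121 = 1853 mm.


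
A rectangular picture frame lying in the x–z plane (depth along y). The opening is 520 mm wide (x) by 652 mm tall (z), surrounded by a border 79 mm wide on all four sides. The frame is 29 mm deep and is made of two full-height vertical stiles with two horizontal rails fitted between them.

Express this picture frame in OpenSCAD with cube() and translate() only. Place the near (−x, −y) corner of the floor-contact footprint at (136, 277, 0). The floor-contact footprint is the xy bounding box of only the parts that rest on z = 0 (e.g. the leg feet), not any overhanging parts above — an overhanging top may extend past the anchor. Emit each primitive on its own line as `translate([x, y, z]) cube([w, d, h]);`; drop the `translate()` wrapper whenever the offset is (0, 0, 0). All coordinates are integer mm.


translate([136, 277, 0]) cube([79, 29, 810]);
translate([735, 277, 0]) cube([79, 29, 810]);
translate([215, 277, 0]) cube([520, 29, 79]);
translate([215, 277, 731]) cube([520, 29, 79]);


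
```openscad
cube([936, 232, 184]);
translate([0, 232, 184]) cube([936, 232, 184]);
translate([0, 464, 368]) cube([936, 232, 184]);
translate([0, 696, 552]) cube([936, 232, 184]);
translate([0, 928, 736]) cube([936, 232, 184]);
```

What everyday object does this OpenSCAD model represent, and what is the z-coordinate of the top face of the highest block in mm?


A staircase. The total rise is 920 mm.

5 identical blocks, each offset up and back from the previous — a staircase. Each step is 184 mm tall and there are 5 of them, so the total rise is 5 × 184 = 920 mm.


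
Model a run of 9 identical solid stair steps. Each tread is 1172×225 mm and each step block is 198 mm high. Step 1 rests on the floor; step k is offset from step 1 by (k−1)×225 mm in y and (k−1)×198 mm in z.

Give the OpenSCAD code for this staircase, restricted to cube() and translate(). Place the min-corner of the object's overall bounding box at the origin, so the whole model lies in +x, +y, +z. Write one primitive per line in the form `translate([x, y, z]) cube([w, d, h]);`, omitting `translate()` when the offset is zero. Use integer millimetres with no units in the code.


cube([1172, 225, 198]);
translate([0, 225, 198]) cube([1172, 225, 198]);
translate([0, 450, 396]) cube([1172, 225, 198]);
translate([0, 675, 594]) cube([1172, 225, 198]);
translate([0, 900, 792]) cube([1172, 225, 198]);
translate([0, 1125, 990]) cube([1172, 225, 198]);
translate([0, 1350, 1188]) cube([1172, 225, 198]);
translate([0, 1575, 1386]) cube([1172, 225, 198]);
translate([0, 1800, 1584]) cube([1172, 225, 198]);
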